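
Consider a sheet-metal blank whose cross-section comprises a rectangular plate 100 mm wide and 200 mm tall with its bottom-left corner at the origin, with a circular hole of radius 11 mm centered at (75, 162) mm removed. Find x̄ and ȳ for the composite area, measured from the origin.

x̄ = 49.52 mm, ȳ = 98.80 mm

Part | A | x̄ᵢ | ȳᵢ | A·x̄ᵢ | A·ȳᵢ
plate | 20000.00 | 50.00 | 100.00 | 1000000.00 | 2000000.00
hole | -380.13 | 75.00 | 162.00 | -28509.95 | -61581.50
Σ | 19619.87 |  |  | 971490.05 | 1938418.50
x̄ = 971490.05 / 19619.87 = 49.52 mm
ȳ = 1938418.50 / 19619.87 = 98.80 mm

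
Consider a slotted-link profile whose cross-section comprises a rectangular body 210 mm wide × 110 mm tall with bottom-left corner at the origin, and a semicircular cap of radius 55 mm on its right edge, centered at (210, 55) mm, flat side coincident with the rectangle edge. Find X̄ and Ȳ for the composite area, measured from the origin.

Part | A | x̄ᵢ | ȳᵢ | A·x̄ᵢ | A·ȳᵢ
rectangular body | 23100.00 | 105.00 | 55.00 | 2425500.00 | 1270500.00
semicircular end | 4751.66 | 233.34 | 55.00 | 1108765.03 | 261341.24
Σ | 27851.66 |  |  | 3534265.03 | 1531841.24
X̄ = 3534265.03 / 27851.66 = 126.90 mm
Ȳ = 1531841.24 / 27851.66 = 55.00 mm

X̄ = 126.90 mm, Ȳ = 55.00 mm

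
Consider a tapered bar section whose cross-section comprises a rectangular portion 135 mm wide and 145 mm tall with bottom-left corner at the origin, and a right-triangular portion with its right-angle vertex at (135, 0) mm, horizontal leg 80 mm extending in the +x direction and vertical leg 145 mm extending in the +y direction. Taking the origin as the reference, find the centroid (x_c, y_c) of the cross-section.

x_c = 89.02 mm, y_c = 66.98 mm

rectangular portion: A = 135 × 145 = 19575.00, centroid at (67.50, 72.50).
triangular portion: A = ½·80·145 = 5800.00, centroid at (161.67, 48.33).
ΣA = 25375.00 mm², ΣAx_c = 2258979.17 mm³, ΣAy_c = 1699520.83 mm³.
x_c = 2258979.17/25375.00 = 89.02 mm; y_c = 1699520.83/25375.00 = 66.98 mm.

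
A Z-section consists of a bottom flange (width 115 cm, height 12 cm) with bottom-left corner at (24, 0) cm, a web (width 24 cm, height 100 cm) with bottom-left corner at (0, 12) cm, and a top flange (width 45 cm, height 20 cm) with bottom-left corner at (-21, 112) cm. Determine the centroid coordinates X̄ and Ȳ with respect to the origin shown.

bottom flange: A = 115 × 12 = 1380.00, centroid at (81.50, 6.00).
web: A = 24 × 100 = 2400.00, centroid at (12.00, 62.00).
top flange: A = 45 × 20 = 900.00, centroid at (1.50, 122.00).
ΣA = 4680.00 cm², ΣAX̄ = 142620.00 cm³, ΣAȲ = 266880.00 cm³.
X̄ = 142620.00/4680.00 = 30.47 cm; Ȳ = 266880.00/4680.00 = 57.03 cm.

X̄ = 30.47 cm, Ȳ = 57.03 cm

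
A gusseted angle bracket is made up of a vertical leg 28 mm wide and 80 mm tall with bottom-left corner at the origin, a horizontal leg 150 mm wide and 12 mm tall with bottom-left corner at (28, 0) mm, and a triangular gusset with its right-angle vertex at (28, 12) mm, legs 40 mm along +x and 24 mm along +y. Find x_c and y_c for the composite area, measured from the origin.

vertical leg: A = 28 × 80 = 2240.00, centroid at (14.00, 40.00).
horizontal leg: A = 150 × 12 = 1800.00, centroid at (103.00, 6.00).
gusset: A = ½·40·24 = 480.00, centroid at (41.33, 20.00).
ΣA = 4520.00 mm², ΣAx_c = 236600.00 mm³, ΣAy_c = 110000.00 mm³.
x_c = 236600.00/4520.00 = 52.35 mm; y_c = 110000.00/4520.00 = 24.34 mm.

x_c = 52.35 mm, y_c = 24.34 mm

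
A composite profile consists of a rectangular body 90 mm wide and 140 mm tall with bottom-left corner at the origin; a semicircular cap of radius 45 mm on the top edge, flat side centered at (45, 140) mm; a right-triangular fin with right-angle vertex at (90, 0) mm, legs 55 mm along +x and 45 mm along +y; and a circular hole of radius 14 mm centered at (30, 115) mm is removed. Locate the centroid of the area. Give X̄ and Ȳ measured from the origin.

X̄ = 50.34 mm, Ȳ = 81.44 mm

rectangular body: A = 90 × 140 = 12600.00, centroid at (45.00, 70.00).
semicircular top: A = ½π·45² = 3180.86, centroid at (45.00, 159.10).
triangular fin: A = ½·55·45 = 1237.50, centroid at (108.33, 15.00).
hole: A = −π·14² = -615.75, centroid at (30.00, 115.00).
ΣA = 16402.61 mm², ΣAX̄ = 825728.75 mm³, ΣAȲ = 1335821.76 mm³.
X̄ = 825728.75/16402.61 = 50.34 mm; Ȳ = 1335821.76/16402.61 = 81.44 mm.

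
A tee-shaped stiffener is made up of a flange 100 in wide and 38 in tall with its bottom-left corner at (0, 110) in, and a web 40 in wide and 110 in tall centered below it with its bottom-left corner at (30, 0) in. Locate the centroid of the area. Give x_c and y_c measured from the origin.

x_c = 50.00 in, y_c = 89.29 in

web: A = 40 × 110 = 4400.00, centroid at (50.00, 55.00).
flange: A = 100 × 38 = 3800.00, centroid at (50.00, 129.00).
ΣA = 8200.00 in²
ΣAx_c = (4400.00)(50.00) + (3800.00)(50.00) = 410000.00 in³
ΣAy_c = (4400.00)(55.00) + (3800.00)(129.00) = 732200.00 in³
x_c = 410000.00 / 8200.00 = 50.00 in
y_c = 732200.00 / 8200.00 = 89.29 in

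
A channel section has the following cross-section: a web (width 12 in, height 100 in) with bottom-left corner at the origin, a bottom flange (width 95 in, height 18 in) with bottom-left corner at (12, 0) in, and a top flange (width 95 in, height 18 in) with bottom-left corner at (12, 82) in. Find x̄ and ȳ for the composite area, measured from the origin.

x̄ = 45.60 in, ȳ = 50.00 in

web: A = 12 × 100 = 1200.00, centroid at (6.00, 50.00).
bottom flange: A = 95 × 18 = 1710.00, centroid at (59.50, 9.00).
top flange: A = 95 × 18 = 1710.00, centroid at (59.50, 91.00).
ΣA = 4620.00 in², ΣAx̄ = 210690.00 in³, ΣAȳ = 231000.00 in³.
x̄ = 210690.00/4620.00 = 45.60 in; ȳ = 231000.00/4620.00 = 50.00 in.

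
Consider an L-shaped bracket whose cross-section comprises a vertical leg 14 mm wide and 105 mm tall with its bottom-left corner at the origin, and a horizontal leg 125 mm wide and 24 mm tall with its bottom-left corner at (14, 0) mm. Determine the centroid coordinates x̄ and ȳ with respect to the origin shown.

x̄ = 53.64 mm, ȳ = 25.32 mm

Part | A | x̄ᵢ | ȳᵢ | A·x̄ᵢ | A·ȳᵢ
vertical leg | 1470.00 | 7.00 | 52.50 | 10290.00 | 77175.00
horizontal leg | 3000.00 | 76.50 | 12.00 | 229500.00 | 36000.00
Σ | 4470.00 |  |  | 239790.00 | 113175.00
x̄ = 239790.00 / 4470.00 = 53.64 mm
ȳ = 113175.00 / 4470.00 = 25.32 mm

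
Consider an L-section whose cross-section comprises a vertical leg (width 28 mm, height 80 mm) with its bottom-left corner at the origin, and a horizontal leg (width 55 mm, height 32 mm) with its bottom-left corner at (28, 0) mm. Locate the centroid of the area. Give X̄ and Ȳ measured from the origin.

X̄ = 32.26 mm, Ȳ = 29.44 mm

vertical leg: A = 28 × 80 = 2240.00, centroid at (14.00, 40.00).
horizontal leg: A = 55 × 32 = 1760.00, centroid at (55.50, 16.00).
ΣA = 4000.00 mm²
ΣAX̄ = (2240.00)(14.00) + (1760.00)(55.50) = 129040.00 mm³
ΣAȲ = (2240.00)(40.00) + (1760.00)(16.00) = 117760.00 mm³
X̄ = 129040.00 / 4000.00 = 32.26 mm
Ȳ = 117760.00 / 4000.00 = 29.44 mm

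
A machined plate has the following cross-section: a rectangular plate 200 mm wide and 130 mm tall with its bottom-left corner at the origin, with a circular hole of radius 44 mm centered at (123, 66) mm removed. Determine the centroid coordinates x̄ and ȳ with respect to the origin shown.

x̄ = 92.98 mm, ȳ = 64.69 mm

plate: A = 200 × 130 = 26000.00, centroid at (100.00, 65.00).
hole: A = −π·44² = -6082.12, centroid at (123.00, 66.00).
ΣA = 19917.88 mm²
ΣAx̄ = (26000.00)(100.00) + (-6082.12)(123.00) = 1851898.82 mm³
ΣAȳ = (26000.00)(65.00) + (-6082.12)(66.00) = 1288579.86 mm³
x̄ = 1851898.82 / 19917.88 = 92.98 mm
ȳ = 1288579.86 / 19917.88 = 64.69 mm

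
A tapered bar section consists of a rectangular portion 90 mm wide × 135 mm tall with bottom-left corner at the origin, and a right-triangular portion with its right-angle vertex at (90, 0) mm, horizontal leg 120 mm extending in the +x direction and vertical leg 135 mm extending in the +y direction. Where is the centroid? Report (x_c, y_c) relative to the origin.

x_c = 79.00 mm, y_c = 58.50 mm

rectangular portion: A = 90 × 135 = 12150.00, centroid at (45.00, 67.50).
triangular portion: A = ½·120·135 = 8100.00, centroid at (130.00, 45.00).
ΣA = 20250.00 mm², ΣAx_c = 1599750.00 mm³, ΣAy_c = 1184625.00 mm³.
x_c = 1599750.00/20250.00 = 79.00 mm; y_c = 1184625.00/20250.00 = 58.50 mm.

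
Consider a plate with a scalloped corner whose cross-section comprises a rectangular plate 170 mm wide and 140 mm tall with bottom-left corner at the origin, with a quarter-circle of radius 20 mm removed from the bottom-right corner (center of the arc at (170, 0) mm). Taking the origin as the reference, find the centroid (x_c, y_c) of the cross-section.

plate: A = 170 × 140 = 23800.00, centroid at (85.00, 70.00).
removed quarter-circle: A = −¼π·20² = -314.16, centroid at (161.51, 8.49).
ΣA = 23485.84 mm², ΣAx_c = 1972259.59 mm³, ΣAy_c = 1663333.33 mm³.
x_c = 1972259.59/23485.84 = 83.98 mm; y_c = 1663333.33/23485.84 = 70.82 mm.

x_c = 83.98 mm, y_c = 70.82 mm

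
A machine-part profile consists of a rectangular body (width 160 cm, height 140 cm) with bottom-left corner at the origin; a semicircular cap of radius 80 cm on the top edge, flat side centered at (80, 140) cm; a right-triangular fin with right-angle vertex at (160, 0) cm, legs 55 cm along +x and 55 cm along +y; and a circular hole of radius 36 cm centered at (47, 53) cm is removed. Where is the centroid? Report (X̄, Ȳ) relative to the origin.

rectangular body: A = 160 × 140 = 22400.00, centroid at (80.00, 70.00).
semicircular top: A = ½π·80² = 10053.10, centroid at (80.00, 173.95).
triangular fin: A = ½·55·55 = 1512.50, centroid at (178.33, 18.33).
hole: A = −π·36² = -4071.50, centroid at (47.00, 53.00).
ΣA = 29894.09 cm², ΣAX̄ = 2674616.19 cm³, ΣAȲ = 3128706.29 cm³.
X̄ = 2674616.19/29894.09 = 89.47 cm; Ȳ = 3128706.29/29894.09 = 104.66 cm.

X̄ = 89.47 cm, Ȳ = 104.66 cm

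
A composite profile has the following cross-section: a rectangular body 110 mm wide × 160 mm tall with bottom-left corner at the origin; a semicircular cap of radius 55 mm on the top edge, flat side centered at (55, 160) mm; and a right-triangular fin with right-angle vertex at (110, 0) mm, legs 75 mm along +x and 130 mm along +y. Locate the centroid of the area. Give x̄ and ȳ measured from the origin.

x̄ = 69.32 mm, ȳ = 91.47 mm

rectangular body: A = 110 × 160 = 17600.00, centroid at (55.00, 80.00).
semicircular top: A = ½π·55² = 4751.66, centroid at (55.00, 183.34).
triangular fin: A = ½·75·130 = 4875.00, centroid at (135.00, 43.33).
ΣA = 27226.66 mm²
ΣAx̄ = (17600.00)(55.00) + (4751.66)(55.00) + (4875.00)(135.00) = 1887466.24 mm³
ΣAȳ = (17600.00)(80.00) + (4751.66)(183.34) + (4875.00)(43.33) = 2490432.09 mm³
x̄ = 1887466.24 / 27226.66 = 69.32 mm
ȳ = 2490432.09 / 27226.66 = 91.47 mm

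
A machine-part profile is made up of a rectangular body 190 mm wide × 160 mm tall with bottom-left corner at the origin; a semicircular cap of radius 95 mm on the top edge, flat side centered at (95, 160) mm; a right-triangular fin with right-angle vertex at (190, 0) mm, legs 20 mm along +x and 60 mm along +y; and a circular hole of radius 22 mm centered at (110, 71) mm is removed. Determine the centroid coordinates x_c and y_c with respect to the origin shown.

rectangular body: A = 190 × 160 = 30400.00, centroid at (95.00, 80.00).
semicircular top: A = ½π·95² = 14176.44, centroid at (95.00, 200.32).
triangular fin: A = ½·20·60 = 600.00, centroid at (196.67, 20.00).
hole: A = −π·22² = -1520.53, centroid at (110.00, 71.00).
ΣA = 43655.91 mm²
ΣAx_c = (30400.00)(95.00) + (14176.44)(95.00) + (600.00)(196.67) + (-1520.53)(110.00) = 4185503.11 mm³
ΣAy_c = (30400.00)(80.00) + (14176.44)(200.32) + (600.00)(20.00) + (-1520.53)(71.00) = 5175855.54 mm³
x_c = 4185503.11 / 43655.91 = 95.87 mm
y_c = 5175855.54 / 43655.91 = 118.56 mm

x_c = 95.87 mm, y_c = 118.56 mm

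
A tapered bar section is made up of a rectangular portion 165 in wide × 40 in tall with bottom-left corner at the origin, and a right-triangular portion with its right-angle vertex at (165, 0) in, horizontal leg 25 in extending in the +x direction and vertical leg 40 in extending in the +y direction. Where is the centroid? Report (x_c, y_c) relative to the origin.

rectangular portion: A = 165 × 40 = 6600.00, centroid at (82.50, 20.00).
triangular portion: A = ½·25·40 = 500.00, centroid at (173.33, 13.33).
ΣA = 7100.00 in²
ΣAx_c = (6600.00)(82.50) + (500.00)(173.33) = 631166.67 in³
ΣAy_c = (6600.00)(20.00) + (500.00)(13.33) = 138666.67 in³
x_c = 631166.67 / 7100.00 = 88.90 in
y_c = 138666.67 / 7100.00 = 19.53 in

x_c = 88.90 in, y_c = 19.53 in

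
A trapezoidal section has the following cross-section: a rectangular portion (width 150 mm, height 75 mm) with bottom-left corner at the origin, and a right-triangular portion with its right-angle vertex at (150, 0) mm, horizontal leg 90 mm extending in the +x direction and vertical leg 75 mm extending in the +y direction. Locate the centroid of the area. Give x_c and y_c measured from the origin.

x_c = 99.23 mm, y_c = 34.62 mm

rectangular portion: A = 150 × 75 = 11250.00, centroid at (75.00, 37.50).
triangular portion: A = ½·90·75 = 3375.00, centroid at (180.00, 25.00).
ΣA = 14625.00 mm²
ΣAx_c = (11250.00)(75.00) + (3375.00)(180.00) = 1451250.00 mm³
ΣAy_c = (11250.00)(37.50) + (3375.00)(25.00) = 506250.00 mm³
x_c = 1451250.00 / 14625.00 = 99.23 mm
y_c = 506250.00 / 14625.00 = 34.62 mm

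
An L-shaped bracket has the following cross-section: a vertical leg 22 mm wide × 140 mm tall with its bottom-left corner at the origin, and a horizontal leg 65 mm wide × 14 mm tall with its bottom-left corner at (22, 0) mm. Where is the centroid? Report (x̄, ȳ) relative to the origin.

vertical leg: A = 22 × 140 = 3080.00, centroid at (11.00, 70.00).
horizontal leg: A = 65 × 14 = 910.00, centroid at (54.50, 7.00).
ΣA = 3990.00 mm², ΣAx̄ = 83475.00 mm³, ΣAȳ = 221970.00 mm³.
x̄ = 83475.00/3990.00 = 20.92 mm; ȳ = 221970.00/3990.00 = 55.63 mm.

x̄ = 20.92 mm, ȳ = 55.63 mm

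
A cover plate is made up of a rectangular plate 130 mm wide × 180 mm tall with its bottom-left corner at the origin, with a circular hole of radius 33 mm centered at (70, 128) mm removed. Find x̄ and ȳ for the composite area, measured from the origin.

x̄ = 64.14 mm, ȳ = 83.49 mm

plate: A = 130 × 180 = 23400.00, centroid at (65.00, 90.00).
hole: A = −π·33² = -3421.19, centroid at (70.00, 128.00).
ΣA = 19978.81 mm², ΣAx̄ = 1281516.39 mm³, ΣAȳ = 1668087.12 mm³.
x̄ = 1281516.39/19978.81 = 64.14 mm; ȳ = 1668087.12/19978.81 = 83.49 mm.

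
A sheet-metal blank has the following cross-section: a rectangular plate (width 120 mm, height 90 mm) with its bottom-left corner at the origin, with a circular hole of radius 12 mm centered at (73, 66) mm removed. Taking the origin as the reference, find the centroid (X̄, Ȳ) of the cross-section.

plate: A = 120 × 90 = 10800.00, centroid at (60.00, 45.00).
hole: A = −π·12² = -452.39, centroid at (73.00, 66.00).
ΣA = 10347.61 mm²
ΣAX̄ = (10800.00)(60.00) + (-452.39)(73.00) = 614975.58 mm³
ΣAȲ = (10800.00)(45.00) + (-452.39)(66.00) = 456142.30 mm³
X̄ = 614975.58 / 10347.61 = 59.43 mm
Ȳ = 456142.30 / 10347.61 = 44.08 mm

X̄ = 59.43 mm, Ȳ = 44.08 mm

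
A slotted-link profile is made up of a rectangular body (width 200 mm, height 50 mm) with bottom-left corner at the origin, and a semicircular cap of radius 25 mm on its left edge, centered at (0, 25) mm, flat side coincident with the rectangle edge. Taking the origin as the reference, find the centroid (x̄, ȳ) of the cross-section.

rectangular body: A = 200 × 50 = 10000.00, centroid at (100.00, 25.00).
semicircular end: A = ½π·25² = 981.75, centroid at (-10.61, 25.00).
ΣA = 10981.75 mm², ΣAx̄ = 989583.33 mm³, ΣAȳ = 274543.69 mm³.
x̄ = 989583.33/10981.75 = 90.11 mm; ȳ = 274543.69/10981.75 = 25.00 mm.

x̄ = 90.11 mm, ȳ = 25.00 mm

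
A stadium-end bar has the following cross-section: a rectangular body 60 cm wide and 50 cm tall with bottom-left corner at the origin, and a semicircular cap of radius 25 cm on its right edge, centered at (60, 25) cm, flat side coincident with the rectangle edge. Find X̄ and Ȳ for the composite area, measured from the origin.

rectangular body: A = 60 × 50 = 3000.00, centroid at (30.00, 25.00).
semicircular end: A = ½π·25² = 981.75, centroid at (70.61, 25.00).
ΣA = 3981.75 cm², ΣAX̄ = 159321.53 cm³, ΣAȲ = 99543.69 cm³.
X̄ = 159321.53/3981.75 = 40.01 cm; Ȳ = 99543.69/3981.75 = 25.00 cm.

X̄ = 40.01 cm, Ȳ = 25.00 cm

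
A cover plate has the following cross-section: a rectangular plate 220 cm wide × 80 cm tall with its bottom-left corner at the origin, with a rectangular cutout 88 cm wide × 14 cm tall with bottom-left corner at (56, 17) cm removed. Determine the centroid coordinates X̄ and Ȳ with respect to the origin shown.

X̄ = 110.75 cm, Ȳ = 41.20 cm

plate: A = 220 × 80 = 17600.00, centroid at (110.00, 40.00).
hole: A = −(88 × 14) = -1232.00, centroid at (100.00, 24.00).
ΣA = 16368.00 cm²
ΣAX̄ = (17600.00)(110.00) + (-1232.00)(100.00) = 1812800.00 cm³
ΣAȲ = (17600.00)(40.00) + (-1232.00)(24.00) = 674432.00 cm³
X̄ = 1812800.00 / 16368.00 = 110.75 cm
Ȳ = 674432.00 / 16368.00 = 41.20 cm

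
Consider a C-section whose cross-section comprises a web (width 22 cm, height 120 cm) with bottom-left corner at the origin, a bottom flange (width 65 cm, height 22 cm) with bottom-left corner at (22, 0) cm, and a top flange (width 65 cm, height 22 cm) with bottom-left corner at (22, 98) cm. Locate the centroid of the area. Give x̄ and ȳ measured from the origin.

x̄ = 33.62 cm, ȳ = 60.00 cm

web: A = 22 × 120 = 2640.00, centroid at (11.00, 60.00).
bottom flange: A = 65 × 22 = 1430.00, centroid at (54.50, 11.00).
top flange: A = 65 × 22 = 1430.00, centroid at (54.50, 109.00).
ΣA = 5500.00 cm²
ΣAx̄ = (2640.00)(11.00) + (1430.00)(54.50) + (1430.00)(54.50) = 184910.00 cm³
ΣAȳ = (2640.00)(60.00) + (1430.00)(11.00) + (1430.00)(109.00) = 330000.00 cm³
x̄ = 184910.00 / 5500.00 = 33.62 cm
ȳ = 330000.00 / 5500.00 = 60.00 cm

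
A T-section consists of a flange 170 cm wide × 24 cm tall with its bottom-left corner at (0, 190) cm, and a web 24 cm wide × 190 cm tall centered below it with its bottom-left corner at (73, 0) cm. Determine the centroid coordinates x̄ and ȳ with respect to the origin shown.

x̄ = 85.00 cm, ȳ = 145.53 cm

Part | A | x̄ᵢ | ȳᵢ | A·x̄ᵢ | A·ȳᵢ
web | 4560.00 | 85.00 | 95.00 | 387600.00 | 433200.00
flange | 4080.00 | 85.00 | 202.00 | 346800.00 | 824160.00
Σ | 8640.00 |  |  | 734400.00 | 1257360.00
x̄ = 734400.00 / 8640.00 = 85.00 cm
ȳ = 1257360.00 / 8640.00 = 145.53 cm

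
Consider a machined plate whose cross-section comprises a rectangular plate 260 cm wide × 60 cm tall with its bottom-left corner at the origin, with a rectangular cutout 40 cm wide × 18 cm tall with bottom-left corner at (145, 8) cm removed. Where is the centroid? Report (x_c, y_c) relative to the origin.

x_c = 128.31 cm, y_c = 30.63 cm

plate: A = 260 × 60 = 15600.00, centroid at (130.00, 30.00).
hole: A = −(40 × 18) = -720.00, centroid at (165.00, 17.00).
ΣA = 14880.00 cm²
ΣAx_c = (15600.00)(130.00) + (-720.00)(165.00) = 1909200.00 cm³
ΣAy_c = (15600.00)(30.00) + (-720.00)(17.00) = 455760.00 cm³
x_c = 1909200.00 / 14880.00 = 128.31 cm
y_c = 455760.00 / 14880.00 = 30.63 cm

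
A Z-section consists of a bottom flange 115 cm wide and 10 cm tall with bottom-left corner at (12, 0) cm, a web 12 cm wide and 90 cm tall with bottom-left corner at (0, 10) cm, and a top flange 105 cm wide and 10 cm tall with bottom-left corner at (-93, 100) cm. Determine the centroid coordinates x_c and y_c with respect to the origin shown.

x_c = 13.38 cm, y_c = 53.48 cm

bottom flange: A = 115 × 10 = 1150.00, centroid at (69.50, 5.00).
web: A = 12 × 90 = 1080.00, centroid at (6.00, 55.00).
top flange: A = 105 × 10 = 1050.00, centroid at (-40.50, 105.00).
ΣA = 3280.00 cm², ΣAx_c = 43880.00 cm³, ΣAy_c = 175400.00 cm³.
x_c = 43880.00/3280.00 = 13.38 cm; y_c = 175400.00/3280.00 = 53.48 cm.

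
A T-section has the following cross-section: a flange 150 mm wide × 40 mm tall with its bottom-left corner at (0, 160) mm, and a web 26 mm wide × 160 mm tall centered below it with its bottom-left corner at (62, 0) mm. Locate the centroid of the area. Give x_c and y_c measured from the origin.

x_c = 75.00 mm, y_c = 139.06 mm

Part | A | x̄ᵢ | ȳᵢ | A·x̄ᵢ | A·ȳᵢ
web | 4160.00 | 75.00 | 80.00 | 312000.00 | 332800.00
flange | 6000.00 | 75.00 | 180.00 | 450000.00 | 1080000.00
Σ | 10160.00 |  |  | 762000.00 | 1412800.00
x_c = 762000.00 / 10160.00 = 75.00 mm
y_c = 1412800.00 / 10160.00 = 139.06 mm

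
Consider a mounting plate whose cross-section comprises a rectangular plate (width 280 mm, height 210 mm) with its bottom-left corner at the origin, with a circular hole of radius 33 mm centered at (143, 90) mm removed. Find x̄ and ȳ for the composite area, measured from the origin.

plate: A = 280 × 210 = 58800.00, centroid at (140.00, 105.00).
hole: A = −π·33² = -3421.19, centroid at (143.00, 90.00).
ΣA = 55378.81 mm²
ΣAx̄ = (58800.00)(140.00) + (-3421.19)(143.00) = 7742769.20 mm³
ΣAȳ = (58800.00)(105.00) + (-3421.19)(90.00) = 5866092.50 mm³
x̄ = 7742769.20 / 55378.81 = 139.81 mm
ȳ = 5866092.50 / 55378.81 = 105.93 mm

x̄ = 139.81 mm, ȳ = 105.93 mm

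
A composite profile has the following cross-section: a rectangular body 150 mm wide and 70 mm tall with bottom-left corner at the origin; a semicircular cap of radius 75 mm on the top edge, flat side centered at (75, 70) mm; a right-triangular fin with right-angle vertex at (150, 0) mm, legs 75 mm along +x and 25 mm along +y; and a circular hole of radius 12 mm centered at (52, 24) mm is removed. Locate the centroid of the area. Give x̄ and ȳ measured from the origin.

x̄ = 80.25 mm, ȳ = 63.78 mm

rectangular body: A = 150 × 70 = 10500.00, centroid at (75.00, 35.00).
semicircular top: A = ½π·75² = 8835.73, centroid at (75.00, 101.83).
triangular fin: A = ½·75·25 = 937.50, centroid at (175.00, 8.33).
hole: A = −π·12² = -452.39, centroid at (52.00, 24.00).
ΣA = 19820.84 mm², ΣAx̄ = 1590717.95 mm³, ΣAȳ = 1264206.21 mm³.
x̄ = 1590717.95/19820.84 = 80.25 mm; ȳ = 1264206.21/19820.84 = 63.78 mm.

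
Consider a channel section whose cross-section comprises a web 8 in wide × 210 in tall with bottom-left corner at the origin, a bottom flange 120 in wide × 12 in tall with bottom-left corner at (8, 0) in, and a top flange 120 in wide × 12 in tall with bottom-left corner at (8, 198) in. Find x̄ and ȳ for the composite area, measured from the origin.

web: A = 8 × 210 = 1680.00, centroid at (4.00, 105.00).
bottom flange: A = 120 × 12 = 1440.00, centroid at (68.00, 6.00).
top flange: A = 120 × 12 = 1440.00, centroid at (68.00, 204.00).
ΣA = 4560.00 in², ΣAx̄ = 202560.00 in³, ΣAȳ = 478800.00 in³.
x̄ = 202560.00/4560.00 = 44.42 in; ȳ = 478800.00/4560.00 = 105.00 in.

x̄ = 44.42 in, ȳ = 105.00 in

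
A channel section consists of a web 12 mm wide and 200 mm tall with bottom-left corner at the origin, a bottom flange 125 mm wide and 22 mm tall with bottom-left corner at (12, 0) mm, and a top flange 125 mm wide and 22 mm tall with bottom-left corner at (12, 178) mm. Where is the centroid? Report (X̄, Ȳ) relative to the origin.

X̄ = 53.69 mm, Ȳ = 100.00 mm

web: A = 12 × 200 = 2400.00, centroid at (6.00, 100.00).
bottom flange: A = 125 × 22 = 2750.00, centroid at (74.50, 11.00).
top flange: A = 125 × 22 = 2750.00, centroid at (74.50, 189.00).
ΣA = 7900.00 mm²
ΣAX̄ = (2400.00)(6.00) + (2750.00)(74.50) + (2750.00)(74.50) = 424150.00 mm³
ΣAȲ = (2400.00)(100.00) + (2750.00)(11.00) + (2750.00)(189.00) = 790000.00 mm³
X̄ = 424150.00 / 7900.00 = 53.69 mm
Ȳ = 790000.00 / 7900.00 = 100.00 mm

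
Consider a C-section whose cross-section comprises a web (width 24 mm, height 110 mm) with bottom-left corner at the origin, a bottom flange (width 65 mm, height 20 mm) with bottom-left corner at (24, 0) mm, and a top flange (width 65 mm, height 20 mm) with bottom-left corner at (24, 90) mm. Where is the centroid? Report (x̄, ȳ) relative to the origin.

x̄ = 34.08 mm, ȳ = 55.00 mm

Part | A | x̄ᵢ | ȳᵢ | A·x̄ᵢ | A·ȳᵢ
web | 2640.00 | 12.00 | 55.00 | 31680.00 | 145200.00
bottom flange | 1300.00 | 56.50 | 10.00 | 73450.00 | 13000.00
top flange | 1300.00 | 56.50 | 100.00 | 73450.00 | 130000.00
Σ | 5240.00 |  |  | 178580.00 | 288200.00
x̄ = 178580.00 / 5240.00 = 34.08 mm
ȳ = 288200.00 / 5240.00 = 55.00 mm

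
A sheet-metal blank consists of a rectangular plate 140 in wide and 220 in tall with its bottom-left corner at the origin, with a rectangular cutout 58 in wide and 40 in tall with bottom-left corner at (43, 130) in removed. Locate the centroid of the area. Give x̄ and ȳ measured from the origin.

x̄ = 69.84 in, ȳ = 106.74 in

Part | A | x̄ᵢ | ȳᵢ | A·x̄ᵢ | A·ȳᵢ
plate | 30800.00 | 70.00 | 110.00 | 2156000.00 | 3388000.00
hole | -2320.00 | 72.00 | 150.00 | -167040.00 | -348000.00
Σ | 28480.00 |  |  | 1988960.00 | 3040000.00
x̄ = 1988960.00 / 28480.00 = 69.84 in
ȳ = 3040000.00 / 28480.00 = 106.74 in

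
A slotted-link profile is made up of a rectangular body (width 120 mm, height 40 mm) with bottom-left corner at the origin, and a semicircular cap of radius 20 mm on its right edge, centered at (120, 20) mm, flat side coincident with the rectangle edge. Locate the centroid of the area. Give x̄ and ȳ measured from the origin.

x̄ = 67.93 mm, ȳ = 20.00 mm

rectangular body: A = 120 × 40 = 4800.00, centroid at (60.00, 20.00).
semicircular end: A = ½π·20² = 628.32, centroid at (128.49, 20.00).
ΣA = 5428.32 mm²
ΣAx̄ = (4800.00)(60.00) + (628.32)(128.49) = 368731.56 mm³
ΣAȳ = (4800.00)(20.00) + (628.32)(20.00) = 108566.37 mm³
x̄ = 368731.56 / 5428.32 = 67.93 mm
ȳ = 108566.37 / 5428.32 = 20.00 mm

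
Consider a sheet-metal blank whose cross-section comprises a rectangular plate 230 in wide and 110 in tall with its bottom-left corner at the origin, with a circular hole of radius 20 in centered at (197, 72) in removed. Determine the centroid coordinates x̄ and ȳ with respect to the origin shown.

plate: A = 230 × 110 = 25300.00, centroid at (115.00, 55.00).
hole: A = −π·20² = -1256.64, centroid at (197.00, 72.00).
ΣA = 24043.36 in²
ΣAx̄ = (25300.00)(115.00) + (-1256.64)(197.00) = 2661942.50 in³
ΣAȳ = (25300.00)(55.00) + (-1256.64)(72.00) = 1301022.13 in³
x̄ = 2661942.50 / 24043.36 = 110.71 in
ȳ = 1301022.13 / 24043.36 = 54.11 in

x̄ = 110.71 in, ȳ = 54.11 in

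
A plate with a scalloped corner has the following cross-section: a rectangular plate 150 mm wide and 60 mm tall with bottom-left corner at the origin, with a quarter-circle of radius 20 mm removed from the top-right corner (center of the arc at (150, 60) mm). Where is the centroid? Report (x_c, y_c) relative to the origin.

Part | A | x̄ᵢ | ȳᵢ | A·x̄ᵢ | A·ȳᵢ
plate | 9000.00 | 75.00 | 30.00 | 675000.00 | 270000.00
removed quarter-circle | -314.16 | 141.51 | 51.51 | -44457.22 | -16182.89
Σ | 8685.84 |  |  | 630542.78 | 253817.11
x_c = 630542.78 / 8685.84 = 72.59 mm
y_c = 253817.11 / 8685.84 = 29.22 mm

x_c = 72.59 mm, y_c = 29.22 mm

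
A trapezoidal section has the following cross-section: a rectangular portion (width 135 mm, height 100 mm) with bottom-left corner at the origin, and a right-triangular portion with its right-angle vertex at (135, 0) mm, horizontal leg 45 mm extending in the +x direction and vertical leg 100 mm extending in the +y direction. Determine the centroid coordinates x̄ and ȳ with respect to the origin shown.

Part | A | x̄ᵢ | ȳᵢ | A·x̄ᵢ | A·ȳᵢ
rectangular portion | 13500.00 | 67.50 | 50.00 | 911250.00 | 675000.00
triangular portion | 2250.00 | 150.00 | 33.33 | 337500.00 | 75000.00
Σ | 15750.00 |  |  | 1248750.00 | 750000.00
x̄ = 1248750.00 / 15750.00 = 79.29 mm
ȳ = 750000.00 / 15750.00 = 47.62 mm

x̄ = 79.29 mm, ȳ = 47.62 mm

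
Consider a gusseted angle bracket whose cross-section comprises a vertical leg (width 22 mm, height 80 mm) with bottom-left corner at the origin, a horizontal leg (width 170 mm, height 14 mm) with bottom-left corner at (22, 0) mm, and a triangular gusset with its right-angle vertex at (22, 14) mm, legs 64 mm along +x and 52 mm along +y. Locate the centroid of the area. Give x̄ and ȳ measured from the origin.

vertical leg: A = 22 × 80 = 1760.00, centroid at (11.00, 40.00).
horizontal leg: A = 170 × 14 = 2380.00, centroid at (107.00, 7.00).
gusset: A = ½·64·52 = 1664.00, centroid at (43.33, 31.33).
ΣA = 5804.00 mm²
ΣAx̄ = (1760.00)(11.00) + (2380.00)(107.00) + (1664.00)(43.33) = 346126.67 mm³
ΣAȳ = (1760.00)(40.00) + (2380.00)(7.00) + (1664.00)(31.33) = 139198.67 mm³
x̄ = 346126.67 / 5804.00 = 59.64 mm
ȳ = 139198.67 / 5804.00 = 23.98 mm

x̄ = 59.64 mm, ȳ = 23.98 mm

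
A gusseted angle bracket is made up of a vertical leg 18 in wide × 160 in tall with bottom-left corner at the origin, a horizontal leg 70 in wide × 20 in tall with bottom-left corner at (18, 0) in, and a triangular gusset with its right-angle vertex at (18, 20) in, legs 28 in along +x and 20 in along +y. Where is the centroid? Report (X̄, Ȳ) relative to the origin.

X̄ = 23.63 in, Ȳ = 55.23 in

vertical leg: A = 18 × 160 = 2880.00, centroid at (9.00, 80.00).
horizontal leg: A = 70 × 20 = 1400.00, centroid at (53.00, 10.00).
gusset: A = ½·28·20 = 280.00, centroid at (27.33, 26.67).
ΣA = 4560.00 in²
ΣAX̄ = (2880.00)(9.00) + (1400.00)(53.00) + (280.00)(27.33) = 107773.33 in³
ΣAȲ = (2880.00)(80.00) + (1400.00)(10.00) + (280.00)(26.67) = 251866.67 in³
X̄ = 107773.33 / 4560.00 = 23.63 in
Ȳ = 251866.67 / 4560.00 = 55.23 in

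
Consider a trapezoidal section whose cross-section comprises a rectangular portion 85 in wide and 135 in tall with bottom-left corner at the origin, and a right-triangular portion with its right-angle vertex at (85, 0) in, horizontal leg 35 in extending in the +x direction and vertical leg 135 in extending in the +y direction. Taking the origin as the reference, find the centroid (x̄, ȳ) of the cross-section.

x̄ = 51.75 in, ȳ = 63.66 in

Part | A | x̄ᵢ | ȳᵢ | A·x̄ᵢ | A·ȳᵢ
rectangular portion | 11475.00 | 42.50 | 67.50 | 487687.50 | 774562.50
triangular portion | 2362.50 | 96.67 | 45.00 | 228375.00 | 106312.50
Σ | 13837.50 |  |  | 716062.50 | 880875.00
x̄ = 716062.50 / 13837.50 = 51.75 in
ȳ = 880875.00 / 13837.50 = 63.66 in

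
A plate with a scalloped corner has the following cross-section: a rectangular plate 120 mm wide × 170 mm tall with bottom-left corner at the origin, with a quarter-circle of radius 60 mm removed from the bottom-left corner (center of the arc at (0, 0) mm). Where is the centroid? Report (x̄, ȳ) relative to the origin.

Part | A | x̄ᵢ | ȳᵢ | A·x̄ᵢ | A·ȳᵢ
plate | 20400.00 | 60.00 | 85.00 | 1224000.00 | 1734000.00
removed quarter-circle | -2827.43 | 25.46 | 25.46 | -72000.00 | -72000.00
Σ | 17572.57 |  |  | 1152000.00 | 1662000.00
x̄ = 1152000.00 / 17572.57 = 65.56 mm
ȳ = 1662000.00 / 17572.57 = 94.58 mm

x̄ = 65.56 mm, ȳ = 94.58 mm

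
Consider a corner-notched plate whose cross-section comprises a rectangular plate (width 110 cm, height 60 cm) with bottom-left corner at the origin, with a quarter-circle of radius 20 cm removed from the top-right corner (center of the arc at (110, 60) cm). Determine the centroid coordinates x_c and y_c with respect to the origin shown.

plate: A = 110 × 60 = 6600.00, centroid at (55.00, 30.00).
removed quarter-circle: A = −¼π·20² = -314.16, centroid at (101.51, 51.51).
ΣA = 6285.84 cm²
ΣAx_c = (6600.00)(55.00) + (-314.16)(101.51) = 331109.15 cm³
ΣAy_c = (6600.00)(30.00) + (-314.16)(51.51) = 181817.11 cm³
x_c = 331109.15 / 6285.84 = 52.68 cm
y_c = 181817.11 / 6285.84 = 28.92 cm

x_c = 52.68 cm, y_c = 28.92 cm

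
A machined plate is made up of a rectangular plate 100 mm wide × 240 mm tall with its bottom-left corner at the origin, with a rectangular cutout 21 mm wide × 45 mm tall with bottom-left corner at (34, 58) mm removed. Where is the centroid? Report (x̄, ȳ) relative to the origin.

Part | A | x̄ᵢ | ȳᵢ | A·x̄ᵢ | A·ȳᵢ
plate | 24000.00 | 50.00 | 120.00 | 1200000.00 | 2880000.00
hole | -945.00 | 44.50 | 80.50 | -42052.50 | -76072.50
Σ | 23055.00 |  |  | 1157947.50 | 2803927.50
x̄ = 1157947.50 / 23055.00 = 50.23 mm
ȳ = 2803927.50 / 23055.00 = 121.62 mm

x̄ = 50.23 mm, ȳ = 121.62 mm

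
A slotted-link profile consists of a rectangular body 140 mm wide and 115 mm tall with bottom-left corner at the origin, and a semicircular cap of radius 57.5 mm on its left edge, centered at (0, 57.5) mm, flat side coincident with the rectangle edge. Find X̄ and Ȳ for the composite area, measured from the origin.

X̄ = 46.98 mm, Ȳ = 57.50 mm

rectangular body: A = 140 × 115 = 16100.00, centroid at (70.00, 57.50).
semicircular end: A = ½π·57.5² = 5193.45, centroid at (-24.40, 57.50).
ΣA = 21293.45 mm²
ΣAX̄ = (16100.00)(70.00) + (5193.45)(-24.40) = 1000260.42 mm³
ΣAȲ = (16100.00)(57.50) + (5193.45)(57.50) = 1224373.11 mm³
X̄ = 1000260.42 / 21293.45 = 46.98 mm
Ȳ = 1224373.11 / 21293.45 = 57.50 mm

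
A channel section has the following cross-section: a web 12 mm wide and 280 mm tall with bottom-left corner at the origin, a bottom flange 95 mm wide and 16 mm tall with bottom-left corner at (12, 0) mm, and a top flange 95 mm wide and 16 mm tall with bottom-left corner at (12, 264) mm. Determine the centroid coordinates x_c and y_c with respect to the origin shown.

Part | A | x̄ᵢ | ȳᵢ | A·x̄ᵢ | A·ȳᵢ
web | 3360.00 | 6.00 | 140.00 | 20160.00 | 470400.00
bottom flange | 1520.00 | 59.50 | 8.00 | 90440.00 | 12160.00
top flange | 1520.00 | 59.50 | 272.00 | 90440.00 | 413440.00
Σ | 6400.00 |  |  | 201040.00 | 896000.00
x_c = 201040.00 / 6400.00 = 31.41 mm
y_c = 896000.00 / 6400.00 = 140.00 mm

x_c = 31.41 mm, y_c = 140.00 mm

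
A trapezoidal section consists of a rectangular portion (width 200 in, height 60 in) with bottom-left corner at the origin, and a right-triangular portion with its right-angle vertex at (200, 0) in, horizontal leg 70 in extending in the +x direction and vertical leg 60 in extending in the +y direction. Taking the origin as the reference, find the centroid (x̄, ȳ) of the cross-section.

x̄ = 118.37 in, ȳ = 28.51 in

rectangular portion: A = 200 × 60 = 12000.00, centroid at (100.00, 30.00).
triangular portion: A = ½·70·60 = 2100.00, centroid at (223.33, 20.00).
ΣA = 14100.00 in²
ΣAx̄ = (12000.00)(100.00) + (2100.00)(223.33) = 1669000.00 in³
ΣAȳ = (12000.00)(30.00) + (2100.00)(20.00) = 402000.00 in³
x̄ = 1669000.00 / 14100.00 = 118.37 in
ȳ = 402000.00 / 14100.00 = 28.51 in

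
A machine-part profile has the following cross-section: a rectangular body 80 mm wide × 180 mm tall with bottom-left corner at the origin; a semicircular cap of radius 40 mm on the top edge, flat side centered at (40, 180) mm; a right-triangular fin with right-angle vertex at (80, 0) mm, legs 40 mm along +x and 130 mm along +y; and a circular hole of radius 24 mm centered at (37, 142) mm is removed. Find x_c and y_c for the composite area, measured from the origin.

rectangular body: A = 80 × 180 = 14400.00, centroid at (40.00, 90.00).
semicircular top: A = ½π·40² = 2513.27, centroid at (40.00, 196.98).
triangular fin: A = ½·40·130 = 2600.00, centroid at (93.33, 43.33).
hole: A = −π·24² = -1809.56, centroid at (37.00, 142.00).
ΣA = 17703.72 mm²
ΣAx_c = (14400.00)(40.00) + (2513.27)(40.00) + (2600.00)(93.33) + (-1809.56)(37.00) = 852244.01 mm³
ΣAy_c = (14400.00)(90.00) + (2513.27)(196.98) + (2600.00)(43.33) + (-1809.56)(142.00) = 1646765.53 mm³
x_c = 852244.01 / 17703.72 = 48.14 mm
y_c = 1646765.53 / 17703.72 = 93.02 mm

x_c = 48.14 mm, y_c = 93.02 mm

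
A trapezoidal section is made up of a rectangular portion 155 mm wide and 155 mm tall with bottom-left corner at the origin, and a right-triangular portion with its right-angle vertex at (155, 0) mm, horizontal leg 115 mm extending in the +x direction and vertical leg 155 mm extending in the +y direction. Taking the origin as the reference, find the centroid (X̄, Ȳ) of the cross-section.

X̄ = 108.84 mm, Ȳ = 70.51 mm

Part | A | x̄ᵢ | ȳᵢ | A·x̄ᵢ | A·ȳᵢ
rectangular portion | 24025.00 | 77.50 | 77.50 | 1861937.50 | 1861937.50
triangular portion | 8912.50 | 193.33 | 51.67 | 1723083.33 | 460479.17
Σ | 32937.50 |  |  | 3585020.83 | 2322416.67
X̄ = 3585020.83 / 32937.50 = 108.84 mm
Ȳ = 2322416.67 / 32937.50 = 70.51 mm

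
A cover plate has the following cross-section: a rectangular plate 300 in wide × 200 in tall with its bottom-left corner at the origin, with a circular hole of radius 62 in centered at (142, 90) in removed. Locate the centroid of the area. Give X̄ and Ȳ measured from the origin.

X̄ = 152.02 in, Ȳ = 102.52 in

plate: A = 300 × 200 = 60000.00, centroid at (150.00, 100.00).
hole: A = −π·62² = -12076.28, centroid at (142.00, 90.00).
ΣA = 47923.72 in²
ΣAX̄ = (60000.00)(150.00) + (-12076.28)(142.00) = 7285167.93 in³
ΣAȲ = (60000.00)(100.00) + (-12076.28)(90.00) = 4913134.61 in³
X̄ = 7285167.93 / 47923.72 = 152.02 in
Ȳ = 4913134.61 / 47923.72 = 102.52 in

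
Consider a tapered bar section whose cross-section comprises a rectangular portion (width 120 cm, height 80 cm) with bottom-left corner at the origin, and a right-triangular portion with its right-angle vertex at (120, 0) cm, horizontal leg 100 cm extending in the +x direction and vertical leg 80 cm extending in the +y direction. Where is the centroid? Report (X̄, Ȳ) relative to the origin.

X̄ = 87.45 cm, Ȳ = 36.08 cm

rectangular portion: A = 120 × 80 = 9600.00, centroid at (60.00, 40.00).
triangular portion: A = ½·100·80 = 4000.00, centroid at (153.33, 26.67).
ΣA = 13600.00 cm²
ΣAX̄ = (9600.00)(60.00) + (4000.00)(153.33) = 1189333.33 cm³
ΣAȲ = (9600.00)(40.00) + (4000.00)(26.67) = 490666.67 cm³
X̄ = 1189333.33 / 13600.00 = 87.45 cm
Ȳ = 490666.67 / 13600.00 = 36.08 cm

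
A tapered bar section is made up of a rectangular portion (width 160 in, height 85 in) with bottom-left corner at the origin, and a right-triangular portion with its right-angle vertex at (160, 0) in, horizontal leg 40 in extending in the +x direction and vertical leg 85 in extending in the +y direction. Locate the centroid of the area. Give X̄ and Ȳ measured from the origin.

X̄ = 90.37 in, Ȳ = 40.93 in

Part | A | x̄ᵢ | ȳᵢ | A·x̄ᵢ | A·ȳᵢ
rectangular portion | 13600.00 | 80.00 | 42.50 | 1088000.00 | 578000.00
triangular portion | 1700.00 | 173.33 | 28.33 | 294666.67 | 48166.67
Σ | 15300.00 |  |  | 1382666.67 | 626166.67
X̄ = 1382666.67 / 15300.00 = 90.37 in
Ȳ = 626166.67 / 15300.00 = 40.93 in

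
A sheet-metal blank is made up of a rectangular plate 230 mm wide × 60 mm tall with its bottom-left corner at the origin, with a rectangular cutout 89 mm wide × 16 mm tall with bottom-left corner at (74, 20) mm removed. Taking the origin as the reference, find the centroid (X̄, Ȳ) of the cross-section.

plate: A = 230 × 60 = 13800.00, centroid at (115.00, 30.00).
hole: A = −(89 × 16) = -1424.00, centroid at (118.50, 28.00).
ΣA = 12376.00 mm², ΣAX̄ = 1418256.00 mm³, ΣAȲ = 374128.00 mm³.
X̄ = 1418256.00/12376.00 = 114.60 mm; Ȳ = 374128.00/12376.00 = 30.23 mm.

X̄ = 114.60 mm, Ȳ = 30.23 mm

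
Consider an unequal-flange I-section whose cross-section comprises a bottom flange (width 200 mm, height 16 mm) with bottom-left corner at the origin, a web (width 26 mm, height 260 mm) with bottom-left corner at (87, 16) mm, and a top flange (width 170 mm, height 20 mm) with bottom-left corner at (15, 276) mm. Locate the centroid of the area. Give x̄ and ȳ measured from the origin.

x̄ = 100.00 mm, ȳ = 148.57 mm

bottom flange: A = 200 × 16 = 3200.00, centroid at (100.00, 8.00).
web: A = 26 × 260 = 6760.00, centroid at (100.00, 146.00).
top flange: A = 170 × 20 = 3400.00, centroid at (100.00, 286.00).
ΣA = 13360.00 mm², ΣAx̄ = 1336000.00 mm³, ΣAȳ = 1984960.00 mm³.
x̄ = 1336000.00/13360.00 = 100.00 mm; ȳ = 1984960.00/13360.00 = 148.57 mm.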